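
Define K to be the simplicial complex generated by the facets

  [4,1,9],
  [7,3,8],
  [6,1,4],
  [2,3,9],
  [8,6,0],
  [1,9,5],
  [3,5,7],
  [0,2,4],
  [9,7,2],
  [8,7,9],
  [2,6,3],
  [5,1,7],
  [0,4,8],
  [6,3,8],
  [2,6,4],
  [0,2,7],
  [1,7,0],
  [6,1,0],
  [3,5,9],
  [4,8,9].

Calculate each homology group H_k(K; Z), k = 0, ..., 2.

Fix the vertex order 0 < 1 < 2 < 3 < 4 < 5 < 6 < 7 < 8 < 9 and write every simplex with vertices in increasing order. Then dim K = 2 and the simplices of K are:

  0-simplices (10): [0], [1], [2], [3], [4], [5], [6], [7], [8], [9]
  1-simplices (30): (30 of them)
  2-simplices (20): (20 of them)

Hence C_0 ≅ Z^10, C_1 ≅ Z^30, C_2 ≅ Z^20.

The boundary map ∂_1: C_1 → C_0 sends each edge [p,q] (with p < q) to q − p. For instance
  ∂[1,4] = [4] − [1].
The 10×30 boundary matrix has rank 9 and Smith normal form diag(1,1,1,1,1,1,1,1,1).

∂_2: C_2 → C_1 acts by ∂[p,q,r] = [q,r] − [p,r] + [p,q]. For instance
  ∂[1,5,7] = [5,7] − [1,7] + [1,5],
  ∂[3,7,8] = [7,8] − [3,8] + [3,7].
The resulting 30×20 matrix has rank 20, and its Smith normal form has invariant factors (1,1,1,1,1,1,1,1,1,1,1,1,1,1,1,1,1,1,1,2).

Reading off H_k = ker ∂_k / im ∂_{k+1}:

  H_0: rank C_0 − rank ∂_1 = 10 − 9 = 1, and the invariant factors of ∂_1 are all 1, so H_0 = Z.
  H_1: rank ker ∂_1 − rank ∂_2 = (30 − 9) − 20 = 1, and ∂_2 has invariant factor 2 > 1, so H_1 = Z × Z/2.
  H_2: rank ker ∂_2 − rank ∂_3 = (20 − 20) − 0 = 0, and there is no ∂_3, so H_2 = 0.

As a check, the Euler characteristic is 10 − 30 + 20 = 0, which agrees with 1 − 1 + 0 = 0.

H_0 ≅ Z,  H_1 ≅ Z × Z/2,  H_2 = 0.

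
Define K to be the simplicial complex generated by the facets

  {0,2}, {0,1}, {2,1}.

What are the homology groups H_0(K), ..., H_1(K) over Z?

We work with the vertex ordering 0 < 1 < 2. The simplices of K, each written with vertices in increasing order, are:

  0-simplices (3): [0], [1], [2]
  1-simplices (3): [0,1], [0,2], [1,2]

so the chain groups are C_0 ≅ Z^3, C_1 ≅ Z^3.

Boundary ∂_1: C_1 → C_0 maps an edge to its endpoints' difference, ∂[p,q] = q − p.
The 3×3 boundary matrix has rank 2 and Smith normal form diag(1,1).

From H_k ≅ ker(∂_k) / im(∂_{k+1}) we obtain:

  H_0: rank C_0 − rank ∂_1 = 3 − 2 = 1, and the invariant factors of ∂_1 are all 1, so H_0 = Z.
  H_1: rank ker ∂_1 − rank ∂_2 = (3 − 2) − 0 = 1, and there is no ∂_2, so H_1 = Z.

H_0 ≅ Z,  H_1 ≅ Z.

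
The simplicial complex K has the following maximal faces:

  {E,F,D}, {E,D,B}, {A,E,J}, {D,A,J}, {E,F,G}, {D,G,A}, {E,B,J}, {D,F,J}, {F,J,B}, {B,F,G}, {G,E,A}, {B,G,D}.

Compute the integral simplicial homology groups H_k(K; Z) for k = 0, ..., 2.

H_0 = Z,  H_1 = Z/2Z,  H_2 = 0.

We work with the vertex ordering A < B < D < E < F < G < J. The simplices of K, each written with vertices in increasing order, are:

  0-simplices (7): A, B, D, E, F, G, J
  1-simplices (18): AD, AE, AG, AJ, BD, BE, BF, BG, BJ, DE, DF, DG, DJ, EF, EG, EJ, FG, FJ
  2-simplices (12): ADG, ADJ, AEG, AEJ, BDE, BDG, BEJ, BFG, BFJ, DEF, DFJ, EFG

so the chain groups are C_0 ≅ Z^7, C_1 ≅ Z^18, C_2 ≅ Z^12.

∂_1: C_1 → C_0 maps an edge to its endpoints' difference, ∂[p,q] = q − p.
The resulting 7×18 matrix has rank 6, and its Smith normal form has invariant factors (1,1,1,1,1,1).

∂_2: C_2 → C_1 sends each 2-simplex [p,q,r] to [q,r] − [p,r] + [p,q]. For instance
  ∂EFG = FG − EG + EF,
  ∂BDE = DE − BE + BD.
The resulting 18×12 matrix has rank 12, and its Smith normal form has invariant factors (1,1,1,1,1,1,1,1,1,1,1,2).

From H_k ≅ ker(∂_k) / im(∂_{k+1}) we obtain:

  H_0: rank C_0 − rank ∂_1 = 7 − 6 = 1, and the invariant factors of ∂_1 are all 1, so H_0 ≅ Z.
  H_1: rank ker ∂_1 − rank ∂_2 = (18 − 6) − 12 = 0, and ∂_2 has invariant factor 2 > 1, so H_1 ≅ Z/2Z.
  H_2: rank ker ∂_2 − rank ∂_3 = (12 − 12) − 0 = 0, and there is no ∂_3, so H_2 ≅ 0.

(K is a triangulation of the real projective plane RP^2.)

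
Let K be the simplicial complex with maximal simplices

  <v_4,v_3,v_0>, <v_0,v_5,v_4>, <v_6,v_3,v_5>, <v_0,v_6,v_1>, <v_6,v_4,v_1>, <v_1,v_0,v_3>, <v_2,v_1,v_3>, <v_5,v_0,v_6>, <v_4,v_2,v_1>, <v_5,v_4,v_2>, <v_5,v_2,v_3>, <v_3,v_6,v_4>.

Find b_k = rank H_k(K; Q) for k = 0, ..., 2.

Fix the vertex order v_0 < v_1 < v_2 < v_3 < v_4 < v_5 < v_6 and write every simplex with vertices in increasing order. Then dim K = 2 and the simplices of K are:

  0-simplices (7): [v_0], [v_1], [v_2], [v_3], [v_4], [v_5], [v_6]
  1-simplices (18): (18 of them)
  2-simplices (12): (12 of them)

giving chain groups C_0 ≅ Z^7, C_1 ≅ Z^18, C_2 ≅ Z^12.

Boundary ∂_1: C_1 → C_0 sends each edge [p,q] (with p < q) to q − p. For instance
  ∂[v_1,v_2] = [v_2] − [v_1].
This gives a 7×18 integer matrix of rank 6; reducing to Smith normal form yields diagonal entries (1,1,1,1,1,1).

Boundary ∂_2: C_2 → C_1 maps a triangle to the signed sum of its edges. For instance
  ∂[v_0,v_1,v_6] = [v_1,v_6] − [v_0,v_6] + [v_0,v_1],
  ∂[v_0,v_4,v_5] = [v_4,v_5] − [v_0,v_5] + [v_0,v_4].
The resulting 18×12 matrix has rank 12, and its Smith normal form has invariant factors (1,1,1,1,1,1,1,1,1,1,1,2).

Reading off H_k = ker ∂_k / im ∂_{k+1}:

  H_0: rank C_0 − rank ∂_1 = 7 − 6 = 1, and the invariant factors of ∂_1 are all 1, so H_0 ≅ Z.
  H_1: rank ker ∂_1 − rank ∂_2 = (18 − 6) − 12 = 0, and ∂_2 has invariant factor 2 > 1, so H_1 ≅ Z/2Z.
  H_2: rank ker ∂_2 − rank ∂_3 = (12 − 12) − 0 = 0, and there is no ∂_3, so H_2 ≅ 0.

(K is a triangulation of the real projective plane RP^2.)

Hence the Betti numbers are b_0 = 1, b_1 = 0, b_2 = 0.

b_0 = 1, b_1 = 0, b_2 = 0.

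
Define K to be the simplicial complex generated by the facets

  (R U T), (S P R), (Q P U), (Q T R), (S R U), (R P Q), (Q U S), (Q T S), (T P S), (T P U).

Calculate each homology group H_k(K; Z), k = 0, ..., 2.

We work with the vertex ordering P < Q < R < S < T < U. The simplices of K, each written with vertices in increasing order, are:

  0-simplices (6): P, Q, R, S, T, U
  1-simplices (15): PQ, PR, PS, PT, PU, QR, QS, QT, QU, RS, RT, RU, ST, SU, TU
  2-simplices (10): PQR, PQU, PRS, PST, PTU, QRT, QST, QSU, RSU, RTU

so the chain groups are C_0 ≅ Z^6, C_1 ≅ Z^15, C_2 ≅ Z^10.

Boundary ∂_1: C_1 → C_0 maps an edge to its endpoints' difference, ∂[p,q] = q − p. For instance
  ∂PQ = Q − P.
The 6×15 boundary matrix has rank 5 and Smith normal form diag(1,1,1,1,1).

The boundary map ∂_2: C_2 → C_1 maps a triangle to the signed sum of its edges. For instance
  ∂QSU = SU − QU + QS,
  ∂PQR = QR − PR + PQ.
This gives a 15×10 integer matrix of rank 10; reducing to Smith normal form yields diagonal entries (1,1,1,1,1,1,1,1,1,2).

Computing H_k = (kernel of ∂_k) / (image of ∂_{k+1}):

  H_0: rank C_0 − rank ∂_1 = 6 − 5 = 1, and the invariant factors of ∂_1 are all 1, so H_0 ≅ Z.
  H_1: rank ker ∂_1 − rank ∂_2 = (15 − 5) − 10 = 0, and ∂_2 has invariant factor 2 > 1, so H_1 ≅ Z/2.
  H_2: rank ker ∂_2 − rank ∂_3 = (10 − 10) − 0 = 0, and there is no ∂_3, so H_2 ≅ 0.

(K is a triangulation of the real projective plane RP^2.)

H_0 = Z,  H_1 = Z/2,  H_2 = 0.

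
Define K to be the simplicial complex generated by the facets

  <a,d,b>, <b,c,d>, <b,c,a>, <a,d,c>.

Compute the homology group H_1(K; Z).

H_1 = 0.

We work with the vertex ordering a < b < c < d. The simplices of K, each written with vertices in increasing order, are:

  0-simplices (4): a, b, c, d
  1-simplices (6): ab, ac, ad, bc, bd, cd
  2-simplices (4): abc, abd, acd, bcd

Hence C_0 ≅ Z^4, C_1 ≅ Z^6, C_2 ≅ Z^4.

Boundary ∂_1: C_1 → C_0 is given by ∂[p,q] = [q] − [p].
The resulting 4×6 matrix has rank 3, and its Smith normal form has invariant factors (1,1,1).

Boundary ∂_2: C_2 → C_1 sends each 2-simplex [p,q,r] to [q,r] − [p,r] + [p,q]. For instance
  ∂abc = bc − ac + ab,
  ∂abd = bd − ad + ab.
As a 6×4 matrix over Z this has rank 3, with invariant factors (1,1,1).

From H_k ≅ ker(∂_k) / im(∂_{k+1}) we obtain:

  H_1: rank ker ∂_1 − rank ∂_2 = (6 − 3) − 3 = 0, and the invariant factors of ∂_2 are all 1, so H_1 = 0.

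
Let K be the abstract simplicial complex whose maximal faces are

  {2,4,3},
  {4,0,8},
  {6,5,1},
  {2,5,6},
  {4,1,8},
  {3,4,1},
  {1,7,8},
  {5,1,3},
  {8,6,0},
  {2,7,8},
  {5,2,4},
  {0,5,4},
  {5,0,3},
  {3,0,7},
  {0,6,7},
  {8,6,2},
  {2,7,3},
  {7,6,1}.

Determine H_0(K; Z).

Order the vertices as 0 < 1 < 2 < 3 < 4 < 5 < 6 < 7 < 8. Listing each simplex with vertices in this order, K has dimension 2 with simplices:

  0-simplices (9): [0], [1], [2], [3], [4], [5], [6], [7], [8]
  1-simplices (27): (27 of them)
  2-simplices (18): [0,3,5], [0,3,7], [0,4,5], [0,4,8], [0,6,7], [0,6,8], [1,3,4], [1,3,5], [1,4,8], [1,5,6], [1,6,7], [1,7,8], [2,3,4], [2,3,7], [2,4,5], [2,5,6], [2,6,8], [2,7,8]

giving chain groups C_0 ≅ Z^9, C_1 ≅ Z^27, C_2 ≅ Z^18.

∂_1: C_1 → C_0 sends each edge [p,q] (with p < q) to q − p.
This gives a 9×27 integer matrix of rank 8; reducing to Smith normal form yields diagonal entries (1,1,1,1,1,1,1,1).

∂_2: C_2 → C_1 acts by ∂[p,q,r] = [q,r] − [p,r] + [p,q]. For instance
  ∂[0,4,5] = [4,5] − [0,5] + [0,4],
  ∂[1,3,5] = [3,5] − [1,5] + [1,3].
The 27×18 boundary matrix has rank 18 and Smith normal form diag(1,1,1,1,1,1,1,1,1,1,1,1,1,1,1,1,1,2).

Reading off H_k = ker ∂_k / im ∂_{k+1}:

  H_0: rank C_0 − rank ∂_1 = 9 − 8 = 1, and the invariant factors of ∂_1 are all 1, so H_0 = Z.

(K is a triangulation of the Klein bottle.)

H_0 ≅ Z.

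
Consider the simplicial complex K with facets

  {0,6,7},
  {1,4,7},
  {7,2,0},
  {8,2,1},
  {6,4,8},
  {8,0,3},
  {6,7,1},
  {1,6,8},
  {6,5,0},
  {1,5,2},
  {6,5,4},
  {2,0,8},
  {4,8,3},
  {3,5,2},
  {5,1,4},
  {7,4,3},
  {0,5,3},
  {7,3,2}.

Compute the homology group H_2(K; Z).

We work with the vertex ordering 0 < 1 < 2 < 3 < 4 < 5 < 6 < 7 < 8. The simplices of K, each written with vertices in increasing order, are:

  0-simplices (9): [0], [1], [2], [3], [4], [5], [6], [7], [8]
  1-simplices (27): (27 of them)
  2-simplices (18): [0,2,7], [0,2,8], [0,3,5], [0,3,8], [0,5,6], [0,6,7], [1,2,5], [1,2,8], [1,4,5], [1,4,7], [1,6,7], [1,6,8], [2,3,5], [2,3,7], [3,4,7], [3,4,8], [4,5,6], [4,6,8]

giving chain groups C_0 ≅ Z^9, C_1 ≅ Z^27, C_2 ≅ Z^18.

Boundary ∂_1: C_1 → C_0 is given by ∂[p,q] = [q] − [p]. For instance
  ∂[0,3] = [3] − [0].
The resulting 9×27 matrix has rank 8, and its Smith normal form has invariant factors (1,1,1,1,1,1,1,1).

The boundary map ∂_2: C_2 → C_1 maps a triangle to the signed sum of its edges. For instance
  ∂[1,4,7] = [4,7] − [1,7] + [1,4],
  ∂[1,2,5] = [2,5] − [1,5] + [1,2].
The 27×18 boundary matrix has rank 18 and Smith normal form diag(1,1,1,1,1,1,1,1,1,1,1,1,1,1,1,1,1,2).

Now H_k = ker ∂_k / im ∂_{k+1}, so:

  H_2: rank ker ∂_2 − rank ∂_3 = (18 − 18) − 0 = 0, and there is no ∂_3, so H_2 = 0.

H_2 = 0.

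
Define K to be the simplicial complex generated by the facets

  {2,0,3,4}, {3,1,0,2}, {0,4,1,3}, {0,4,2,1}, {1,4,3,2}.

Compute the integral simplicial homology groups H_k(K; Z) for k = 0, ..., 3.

Order the vertices as 0 < 1 < 2 < 3 < 4. Listing each simplex with vertices in this order, K has dimension 3 with simplices:

  0-simplices (5): [0], [1], [2], [3], [4]
  1-simplices (10): [0,1], [0,2], [0,3], [0,4], [1,2], [1,3], [1,4], [2,3], [2,4], [3,4]
  2-simplices (10): [0,1,2], [0,1,3], [0,1,4], [0,2,3], [0,2,4], [0,3,4], [1,2,3], [1,2,4], [1,3,4], [2,3,4]
  3-simplices (5): [0,1,2,3], [0,1,2,4], [0,1,3,4], [0,2,3,4], [1,2,3,4]

giving chain groups C_0 ≅ Z^5, C_1 ≅ Z^10, C_2 ≅ Z^10, C_3 ≅ Z^5.

Boundary ∂_1: C_1 → C_0 is given by ∂[p,q] = [q] − [p]. For instance
  ∂[1,2] = [2] − [1].
This gives a 5×10 integer matrix of rank 4; reducing to Smith normal form yields diagonal entries (1,1,1,1).

Boundary ∂_2: C_2 → C_1 sends each 2-simplex [p,q,r] to [q,r] − [p,r] + [p,q]. For instance
  ∂[1,2,3] = [2,3] − [1,3] + [1,2],
  ∂[1,2,4] = [2,4] − [1,4] + [1,2].
The resulting 10×10 matrix has rank 6, and its Smith normal form has invariant factors (1,1,1,1,1,1).

Boundary ∂_3: C_3 → C_2 sends each 3-simplex σ to the alternating sum Σ_i (−1)^i (σ with its i-th vertex removed). For instance
  ∂[0,1,2,4] = [1,2,4] − [0,2,4] + [0,1,4] − [0,1,2],
  ∂[0,1,2,3] = [1,2,3] − [0,2,3] + [0,1,3] − [0,1,2].
This gives a 10×5 integer matrix of rank 4; reducing to Smith normal form yields diagonal entries (1,1,1,1).

From H_k ≅ ker(∂_k) / im(∂_{k+1}) we obtain:

  H_0: rank C_0 − rank ∂_1 = 5 − 4 = 1, and the invariant factors of ∂_1 are all 1, so H_0 ≅ Z.
  H_1: rank ker ∂_1 − rank ∂_2 = (10 − 4) − 6 = 0, and the invariant factors of ∂_2 are all 1, so H_1 ≅ 0.
  H_2: rank ker ∂_2 − rank ∂_3 = (10 − 6) − 4 = 0, and the invariant factors of ∂_3 are all 1, so H_2 ≅ 0.
  H_3: rank ker ∂_3 − rank ∂_4 = (5 − 4) − 0 = 1, and there is no ∂_4, so H_3 ≅ Z.

(K is a triangulation of the 3-sphere S^3.)

H_0 ≅ Z,  H_1 = 0,  H_2 = 0,  H_3 ≅ Z.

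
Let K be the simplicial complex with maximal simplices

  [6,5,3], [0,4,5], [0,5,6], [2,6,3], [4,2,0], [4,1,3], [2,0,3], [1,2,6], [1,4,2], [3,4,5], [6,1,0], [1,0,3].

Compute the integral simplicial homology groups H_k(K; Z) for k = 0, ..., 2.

Take the total order 0 < 1 < 2 < 3 < 4 < 5 < 6 on the vertex set. Then K (dimension 2) consists of the simplices:

  0-simplices (7): [0], [1], [2], [3], [4], [5], [6]
  1-simplices (18): [0,1], [0,2], [0,3], [0,4], [0,5], [0,6], [1,2], [1,3], [1,4], [1,6], [2,3], [2,4], [2,6], [3,4], [3,5], [3,6], [4,5], [5,6]
  2-simplices (12): [0,1,3], [0,1,6], [0,2,3], [0,2,4], [0,4,5], [0,5,6], [1,2,4], [1,2,6], [1,3,4], [2,3,6], [3,4,5], [3,5,6]

so the chain groups are C_0 ≅ Z^7, C_1 ≅ Z^18, C_2 ≅ Z^12.

Boundary ∂_1: C_1 → C_0 sends each edge [p,q] (with p < q) to q − p. For instance
  ∂[5,6] = [6] − [5].
The resulting 7×18 matrix has rank 6, and its Smith normal form has invariant factors (1,1,1,1,1,1).

The boundary map ∂_2: C_2 → C_1 maps a triangle to the signed sum of its edges. For instance
  ∂[0,2,4] = [2,4] − [0,4] + [0,2],
  ∂[0,1,6] = [1,6] − [0,6] + [0,1].
The 18×12 boundary matrix has rank 12 and Smith normal form diag(1,1,1,1,1,1,1,1,1,1,1,2).

Now H_k = ker ∂_k / im ∂_{k+1}, so:

  H_0: rank C_0 − rank ∂_1 = 7 − 6 = 1, and the invariant factors of ∂_1 are all 1, so H_0 ≅ Z.
  H_1: rank ker ∂_1 − rank ∂_2 = (18 − 6) − 12 = 0, and ∂_2 has invariant factor 2 > 1, so H_1 ≅ Z_2.
  H_2: rank ker ∂_2 − rank ∂_3 = (12 − 12) − 0 = 0, and there is no ∂_3, so H_2 ≅ 0.

As a check, the Euler characteristic is 7 − 18 + 12 = 1, which agrees with 1 − 0 + 0 = 1.
(K is a triangulation of the real projective plane RP^2.)

H_0 ≅ Z,  H_1 ≅ Z_2,  H_2 = 0.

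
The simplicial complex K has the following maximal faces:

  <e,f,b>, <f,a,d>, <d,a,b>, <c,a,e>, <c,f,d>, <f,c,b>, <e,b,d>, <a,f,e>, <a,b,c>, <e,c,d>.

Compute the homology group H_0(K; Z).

H_0 = Z.

Order the vertices as a < b < c < d < e < f. Listing each simplex with vertices in this order, K has dimension 2 with simplices:

  0-simplices (6): a, b, c, d, e, f
  1-simplices (15): ab, ac, ad, ae, af, bc, bd, be, bf, cd, ce, cf, de, df, ef
  2-simplices (10): abc, abd, ace, adf, aef, bcf, bde, bef, cde, cdf

so the chain groups are C_0 ≅ Z^6, C_1 ≅ Z^15, C_2 ≅ Z^10.

The boundary map ∂_1: C_1 → C_0 maps an edge to its endpoints' difference, ∂[p,q] = q − p.
As a 6×15 matrix over Z this has rank 5, with invariant factors (1,1,1,1,1).

The boundary map ∂_2: C_2 → C_1 sends each 2-simplex [p,q,r] to [q,r] − [p,r] + [p,q]. For instance
  ∂bef = ef − bf + be,
  ∂ace = ce − ae + ac.
The resulting 15×10 matrix has rank 10, and its Smith normal form has invariant factors (1,1,1,1,1,1,1,1,1,2).

Now H_k = ker ∂_k / im ∂_{k+1}, so:

  H_0: rank C_0 − rank ∂_1 = 6 − 5 = 1, and the invariant factors of ∂_1 are all 1, so H_0 = Z.

(K is a triangulation of the real projective plane RP^2.)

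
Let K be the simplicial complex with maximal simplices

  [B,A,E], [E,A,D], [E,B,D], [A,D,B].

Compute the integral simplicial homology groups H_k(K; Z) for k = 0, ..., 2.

Fix the vertex order A < B < D < E and write every simplex with vertices in increasing order. Then dim K = 2 and the simplices of K are:

  0-simplices (4): A, B, D, E
  1-simplices (6): AB, AD, AE, BD, BE, DE
  2-simplices (4): ABD, ABE, ADE, BDE

so the chain groups are C_0 ≅ Z^4, C_1 ≅ Z^6, C_2 ≅ Z^4.

∂_1: C_1 → C_0 sends each edge [p,q] (with p < q) to q − p. For instance
  ∂AB = B − A.
As a 4×6 matrix over Z this has rank 3, with invariant factors (1,1,1).

∂_2: C_2 → C_1 sends each 2-simplex [p,q,r] to [q,r] − [p,r] + [p,q]. For instance
  ∂ADE = DE − AE + AD,
  ∂ABD = BD − AD + AB.
The resulting 6×4 matrix has rank 3, and its Smith normal form has invariant factors (1,1,1).

Computing H_k = (kernel of ∂_k) / (image of ∂_{k+1}):

  H_0: rank C_0 − rank ∂_1 = 4 − 3 = 1, and the invariant factors of ∂_1 are all 1, so H_0 = Z.
  H_1: rank ker ∂_1 − rank ∂_2 = (6 − 3) − 3 = 0, and the invariant factors of ∂_2 are all 1, so H_1 = 0.
  H_2: rank ker ∂_2 − rank ∂_3 = (4 − 3) − 0 = 1, and there is no ∂_3, so H_2 = Z.

H_0 ≅ Z,  H_1 = 0,  H_2 ≅ Z.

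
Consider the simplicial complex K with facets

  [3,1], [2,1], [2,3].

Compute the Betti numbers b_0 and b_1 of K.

Order the vertices as 1 < 2 < 3. Listing each simplex with vertices in this order, K has dimension 1 with simplices:

  0-simplices (3): [1], [2], [3]
  1-simplices (3): [1,2], [1,3], [2,3]

giving chain groups C_0 ≅ Z^3, C_1 ≅ Z^3.

The boundary map ∂_1: C_1 → C_0 maps an edge to its endpoints' difference, ∂[p,q] = q − p. For instance
  ∂[1,2] = [2] − [1].
The 3×3 boundary matrix has rank 2 and Smith normal form diag(1,1).

Now H_k = ker ∂_k / im ∂_{k+1}, so:

  H_0: rank C_0 − rank ∂_1 = 3 − 2 = 1, and the invariant factors of ∂_1 are all 1, so H_0 = Z.
  H_1: rank ker ∂_1 − rank ∂_2 = (3 − 2) − 0 = 1, and there is no ∂_2, so H_1 = Z.

(K is a triangulation of the circle S^1.)

Hence the Betti numbers are b_0 = 1, b_1 = 1.

b_0 = 1, b_1 = 1.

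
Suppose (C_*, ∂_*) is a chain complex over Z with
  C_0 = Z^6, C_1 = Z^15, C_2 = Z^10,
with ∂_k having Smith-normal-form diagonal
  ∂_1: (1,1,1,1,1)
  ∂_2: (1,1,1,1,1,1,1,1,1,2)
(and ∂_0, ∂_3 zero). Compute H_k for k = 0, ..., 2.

H_0: b_0 = 6 − 0 − 5 = 1; torsion from ∂_1 factors > 1: none. So H_0 = Z.
H_1: b_1 = 15 − 5 − 10 = 0; torsion from ∂_2 factors > 1: [2]. So H_1 = Z/2.
H_2: b_2 = 10 − 10 − 0 = 0; torsion from ∂_3 factors > 1: none. So H_2 = 0.

H_0 = Z,  H_1 = Z/2,  H_2 = 0.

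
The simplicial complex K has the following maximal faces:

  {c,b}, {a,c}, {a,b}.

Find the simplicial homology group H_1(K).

Order the vertices as a < b < c. Listing each simplex with vertices in this order, K has dimension 1 with simplices:

  0-simplices (3): a, b, c
  1-simplices (3): ab, ac, bc

giving chain groups C_0 ≅ Z^3, C_1 ≅ Z^3.

The boundary map ∂_1: C_1 → C_0 sends each edge [p,q] (with p < q) to q − p. For instance
  ∂ab = b − a.
The resulting 3×3 matrix has rank 2, and its Smith normal form has invariant factors (1,1).

Reading off H_k = ker ∂_k / im ∂_{k+1}:

  H_1: rank ker ∂_1 − rank ∂_2 = (3 − 2) − 0 = 1, and there is no ∂_2, so H_1 = Z.

H_1 = Z.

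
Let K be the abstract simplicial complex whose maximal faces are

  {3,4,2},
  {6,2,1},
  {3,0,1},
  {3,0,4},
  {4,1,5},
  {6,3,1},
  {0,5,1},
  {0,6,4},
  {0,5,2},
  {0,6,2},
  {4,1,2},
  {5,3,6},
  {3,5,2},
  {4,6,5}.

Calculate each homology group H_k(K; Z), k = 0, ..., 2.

We work with the vertex ordering 0 < 1 < 2 < 3 < 4 < 5 < 6. The simplices of K, each written with vertices in increasing order, are:

  0-simplices (7): [0], [1], [2], [3], [4], [5], [6]
  1-simplices (21): [0,1], [0,2], [0,3], [0,4], [0,5], [0,6], [1,2], [1,3], [1,4], [1,5], [1,6], [2,3], [2,4], [2,5], [2,6], [3,4], [3,5], [3,6], [4,5], [4,6], [5,6]
  2-simplices (14): [0,1,3], [0,1,5], [0,2,5], [0,2,6], [0,3,4], [0,4,6], [1,2,4], [1,2,6], [1,3,6], [1,4,5], [2,3,4], [2,3,5], [3,5,6], [4,5,6]

Hence C_0 ≅ Z^7, C_1 ≅ Z^21, C_2 ≅ Z^14.

The boundary map ∂_1: C_1 → C_0 is given by ∂[p,q] = [q] − [p].
The resulting 7×21 matrix has rank 6, and its Smith normal form has invariant factors (1,1,1,1,1,1).

∂_2: C_2 → C_1 sends each 2-simplex [p,q,r] to [q,r] − [p,r] + [p,q]. For instance
  ∂[1,4,5] = [4,5] − [1,5] + [1,4],
  ∂[3,5,6] = [5,6] − [3,6] + [3,5].
As a 21×14 matrix over Z this has rank 13, with invariant factors (1,1,1,1,1,1,1,1,1,1,1,1,1).

Reading off H_k = ker ∂_k / im ∂_{k+1}:

  H_0: rank C_0 − rank ∂_1 = 7 − 6 = 1, and the invariant factors of ∂_1 are all 1, so H_0 = Z.
  H_1: rank ker ∂_1 − rank ∂_2 = (21 − 6) − 13 = 2, and the invariant factors of ∂_2 are all 1, so H_1 = Z^2.
  H_2: rank ker ∂_2 − rank ∂_3 = (14 − 13) − 0 = 1, and there is no ∂_3, so H_2 = Z.

H_0 ≅ Z,  H_1 ≅ Z^2,  H_2 ≅ Z.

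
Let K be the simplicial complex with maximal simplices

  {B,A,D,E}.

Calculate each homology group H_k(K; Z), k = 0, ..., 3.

H_0 = Z,  H_1 = 0,  H_2 = 0,  H_3 = 0.

We work with the vertex ordering A < B < D < E. The simplices of K, each written with vertices in increasing order, are:

  0-simplices (4): A, B, D, E
  1-simplices (6): AB, AD, AE, BD, BE, DE
  2-simplices (4): ABD, ABE, ADE, BDE
  3-simplices (1): ABDE

Hence C_0 ≅ Z^4, C_1 ≅ Z^6, C_2 ≅ Z^4, C_3 ≅ Z^1.

Boundary ∂_1: C_1 → C_0 is given by ∂[p,q] = [q] − [p].
The resulting 4×6 matrix has rank 3, and its Smith normal form has invariant factors (1,1,1).

Boundary ∂_2: C_2 → C_1 maps a triangle to the signed sum of its edges. For instance
  ∂ADE = DE − AE + AD,
  ∂ABD = BD − AD + AB.
This gives a 6×4 integer matrix of rank 3; reducing to Smith normal form yields diagonal entries (1,1,1).

The boundary map ∂_3: C_3 → C_2 sends each 3-simplex σ to the alternating sum Σ_i (−1)^i (σ with its i-th vertex removed). For instance
  ∂ABDE = BDE − ADE + ABE − ABD.
The resulting 4×1 matrix has rank 1, and its Smith normal form has invariant factors (1).

Reading off H_k = ker ∂_k / im ∂_{k+1}:

  H_0: rank C_0 − rank ∂_1 = 4 − 3 = 1, and the invariant factors of ∂_1 are all 1, so H_0 = Z.
  H_1: rank ker ∂_1 − rank ∂_2 = (6 − 3) − 3 = 0, and the invariant factors of ∂_2 are all 1, so H_1 = 0.
  H_2: rank ker ∂_2 − rank ∂_3 = (4 − 3) − 1 = 0, and the invariant factors of ∂_3 are all 1, so H_2 = 0.
  H_3: rank ker ∂_3 − rank ∂_4 = (1 − 1) − 0 = 0, and there is no ∂_4, so H_3 = 0.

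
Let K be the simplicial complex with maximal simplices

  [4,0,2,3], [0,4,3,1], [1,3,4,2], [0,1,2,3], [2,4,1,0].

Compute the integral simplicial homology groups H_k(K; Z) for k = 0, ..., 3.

Order the vertices as 0 < 1 < 2 < 3 < 4. Listing each simplex with vertices in this order, K has dimension 3 with simplices:

  0-simplices (5): [0], [1], [2], [3], [4]
  1-simplices (10): [0,1], [0,2], [0,3], [0,4], [1,2], [1,3], [1,4], [2,3], [2,4], [3,4]
  2-simplices (10): [0,1,2], [0,1,3], [0,1,4], [0,2,3], [0,2,4], [0,3,4], [1,2,3], [1,2,4], [1,3,4], [2,3,4]
  3-simplices (5): [0,1,2,3], [0,1,2,4], [0,1,3,4], [0,2,3,4], [1,2,3,4]

giving chain groups C_0 ≅ Z^5, C_1 ≅ Z^10, C_2 ≅ Z^10, C_3 ≅ Z^5.

The boundary map ∂_1: C_1 → C_0 is given by ∂[p,q] = [q] − [p]. For instance
  ∂[0,3] = [3] − [0].
The resulting 5×10 matrix has rank 4, and its Smith normal form has invariant factors (1,1,1,1).

The boundary map ∂_2: C_2 → C_1 acts by ∂[p,q,r] = [q,r] − [p,r] + [p,q]. For instance
  ∂[2,3,4] = [3,4] − [2,4] + [2,3],
  ∂[0,1,4] = [1,4] − [0,4] + [0,1].
The resulting 10×10 matrix has rank 6, and its Smith normal form has invariant factors (1,1,1,1,1,1).

Boundary ∂_3: C_3 → C_2 sends each 3-simplex σ to the alternating sum Σ_i (−1)^i (σ with its i-th vertex removed). For instance
  ∂[0,2,3,4] = [2,3,4] − [0,3,4] + [0,2,4] − [0,2,3],
  ∂[0,1,3,4] = [1,3,4] − [0,3,4] + [0,1,4] − [0,1,3].
The 10×5 boundary matrix has rank 4 and Smith normal form diag(1,1,1,1).

Reading off H_k = ker ∂_k / im ∂_{k+1}:

  H_0: rank C_0 − rank ∂_1 = 5 − 4 = 1, and the invariant factors of ∂_1 are all 1, so H_0 ≅ Z.
  H_1: rank ker ∂_1 − rank ∂_2 = (10 − 4) − 6 = 0, and the invariant factors of ∂_2 are all 1, so H_1 ≅ 0.
  H_2: rank ker ∂_2 − rank ∂_3 = (10 − 6) − 4 = 0, and the invariant factors of ∂_3 are all 1, so H_2 ≅ 0.
  H_3: rank ker ∂_3 − rank ∂_4 = (5 − 4) − 0 = 1, and there is no ∂_4, so H_3 ≅ Z.

H_0 = Z,  H_1 = 0,  H_2 = 0,  H_3 = Z.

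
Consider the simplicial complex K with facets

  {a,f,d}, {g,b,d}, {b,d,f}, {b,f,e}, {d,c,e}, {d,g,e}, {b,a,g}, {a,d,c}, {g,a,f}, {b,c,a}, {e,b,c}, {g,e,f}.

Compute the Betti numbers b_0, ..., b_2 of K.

b_0 = 1, b_1 = 0, b_2 = 0.

Fix the vertex order a < b < c < d < e < f < g and write every simplex with vertices in increasing order. Then dim K = 2 and the simplices of K are:

  0-simplices (7): a, b, c, d, e, f, g
  1-simplices (18): ab, ac, ad, af, ag, bc, bd, be, bf, bg, cd, ce, de, df, dg, ef, eg, fg
  2-simplices (12): abc, abg, acd, adf, afg, bce, bdf, bdg, bef, cde, deg, efg

so the chain groups are C_0 ≅ Z^7, C_1 ≅ Z^18, C_2 ≅ Z^12.

The boundary map ∂_1: C_1 → C_0 sends each edge [p,q] (with p < q) to q − p. For instance
  ∂be = e − b.
This gives a 7×18 integer matrix of rank 6; reducing to Smith normal form yields diagonal entries (1,1,1,1,1,1).

∂_2: C_2 → C_1 acts by ∂[p,q,r] = [q,r] − [p,r] + [p,q]. For instance
  ∂bdf = df − bf + bd,
  ∂abc = bc − ac + ab.
The resulting 18×12 matrix has rank 12, and its Smith normal form has invariant factors (1,1,1,1,1,1,1,1,1,1,1,2).

Now H_k = ker ∂_k / im ∂_{k+1}, so:

  H_0: rank C_0 − rank ∂_1 = 7 − 6 = 1, and the invariant factors of ∂_1 are all 1, so H_0 = Z.
  H_1: rank ker ∂_1 − rank ∂_2 = (18 − 6) − 12 = 0, and ∂_2 has invariant factor 2 > 1, so H_1 = Z/2Z.
  H_2: rank ker ∂_2 − rank ∂_3 = (12 − 12) − 0 = 0, and there is no ∂_3, so H_2 = 0.

(K is a triangulation of the real projective plane RP^2.)

Hence the Betti numbers are b_0 = 1, b_1 = 0, b_2 = 0.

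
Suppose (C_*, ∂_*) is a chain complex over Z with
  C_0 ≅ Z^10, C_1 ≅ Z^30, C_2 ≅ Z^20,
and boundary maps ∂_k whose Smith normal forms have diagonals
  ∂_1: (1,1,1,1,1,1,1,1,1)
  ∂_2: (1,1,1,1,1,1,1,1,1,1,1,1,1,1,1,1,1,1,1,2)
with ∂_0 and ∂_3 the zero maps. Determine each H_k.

H_0: b_0 = 10 − 0 − 9 = 1; torsion from ∂_1 factors > 1: none. So H_0 = Z.
H_1: b_1 = 30 − 9 − 20 = 1; torsion from ∂_2 factors > 1: [2]. So H_1 = Z ⊕ Z_2.
H_2: b_2 = 20 − 20 − 0 = 0; torsion from ∂_3 factors > 1: none. So H_2 = 0.

H_0 = Z,  H_1 = Z ⊕ Z_2,  H_2 = 0.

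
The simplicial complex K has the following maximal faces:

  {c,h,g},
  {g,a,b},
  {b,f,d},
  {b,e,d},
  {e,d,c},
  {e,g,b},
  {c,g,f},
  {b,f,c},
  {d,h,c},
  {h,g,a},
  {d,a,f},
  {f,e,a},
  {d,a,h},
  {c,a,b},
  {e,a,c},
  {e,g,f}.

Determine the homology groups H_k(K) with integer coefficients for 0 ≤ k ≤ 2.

We work with the vertex ordering a < b < c < d < e < f < g < h. The simplices of K, each written with vertices in increasing order, are:

  0-simplices (8): a, b, c, d, e, f, g, h
  1-simplices (24): ab, ac, ad, ae, af, ag, ah, bc, bd, be, bf, bg, cd, ce, cf, cg, ch, de, df, dh, ef, eg, fg, gh
  2-simplices (16): abc, abg, ace, adf, adh, aef, agh, bcf, bde, bdf, beg, cde, cdh, cfg, cgh, efg

so the chain groups are C_0 ≅ Z^8, C_1 ≅ Z^24, C_2 ≅ Z^16.

∂_1: C_1 → C_0 sends each edge [p,q] (with p < q) to q − p. For instance
  ∂ae = e − a.
The resulting 8×24 matrix has rank 7, and its Smith normal form has invariant factors (1,1,1,1,1,1,1).

The boundary map ∂_2: C_2 → C_1 acts by ∂[p,q,r] = [q,r] − [p,r] + [p,q]. For instance
  ∂abg = bg − ag + ab,
  ∂bdf = df − bf + bd.
The resulting 24×16 matrix has rank 15, and its Smith normal form has invariant factors (1,1,1,1,1,1,1,1,1,1,1,1,1,1,1).

Now H_k = ker ∂_k / im ∂_{k+1}, so:

  H_0: rank C_0 − rank ∂_1 = 8 − 7 = 1, and the invariant factors of ∂_1 are all 1, so H_0 ≅ Z.
  H_1: rank ker ∂_1 − rank ∂_2 = (24 − 7) − 15 = 2, and the invariant factors of ∂_2 are all 1, so H_1 ≅ Z^2.
  H_2: rank ker ∂_2 − rank ∂_3 = (16 − 15) − 0 = 1, and there is no ∂_3, so H_2 ≅ Z.

H_0 = Z,  H_1 = Z^2,  H_2 = Z.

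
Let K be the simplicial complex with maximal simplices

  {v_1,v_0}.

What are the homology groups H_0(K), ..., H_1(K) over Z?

Order the vertices as v_0 < v_1. Listing each simplex with vertices in this order, K has dimension 1 with simplices:

  0-simplices (2): [v_0], [v_1]
  1-simplices (1): [v_0,v_1]

Hence C_0 ≅ Z^2, C_1 ≅ Z^1.

∂_1: C_1 → C_0 sends each edge [p,q] (with p < q) to q − p. For instance
  ∂[v_0,v_1] = [v_1] − [v_0].
The 2×1 boundary matrix has rank 1 and Smith normal form diag(1).

Now H_k = ker ∂_k / im ∂_{k+1}, so:

  H_0: rank C_0 − rank ∂_1 = 2 − 1 = 1, and the invariant factors of ∂_1 are all 1, so H_0 = Z.
  H_1: rank ker ∂_1 − rank ∂_2 = (1 − 1) − 0 = 0, and there is no ∂_2, so H_1 = 0.

H_0 ≅ Z,  H_1 = 0.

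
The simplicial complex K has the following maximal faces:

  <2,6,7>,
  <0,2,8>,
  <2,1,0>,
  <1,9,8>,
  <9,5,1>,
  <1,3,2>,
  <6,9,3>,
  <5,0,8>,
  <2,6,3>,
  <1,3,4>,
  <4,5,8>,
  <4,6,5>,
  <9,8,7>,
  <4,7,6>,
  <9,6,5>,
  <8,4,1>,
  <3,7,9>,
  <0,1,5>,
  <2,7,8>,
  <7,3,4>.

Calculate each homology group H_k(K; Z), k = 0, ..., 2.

H_0 ≅ Z,  H_1 ≅ Z ⊕ Z/2,  H_2 = 0.

Order the vertices as 0 < 1 < 2 < 3 < 4 < 5 < 6 < 7 < 8 < 9. Listing each simplex with vertices in this order, K has dimension 2 with simplices:

  0-simplices (10): [0], [1], [2], [3], [4], [5], [6], [7], [8], [9]
  1-simplices (30): (30 of them)
  2-simplices (20): (20 of them)

giving chain groups C_0 ≅ Z^10, C_1 ≅ Z^30, C_2 ≅ Z^20.

The boundary map ∂_1: C_1 → C_0 is given by ∂[p,q] = [q] − [p]. For instance
  ∂[3,4] = [4] − [3].
The resulting 10×30 matrix has rank 9, and its Smith normal form has invariant factors (1,1,1,1,1,1,1,1,1).

Boundary ∂_2: C_2 → C_1 maps a triangle to the signed sum of its edges. For instance
  ∂[7,8,9] = [8,9] − [7,9] + [7,8],
  ∂[4,6,7] = [6,7] − [4,7] + [4,6].
The resulting 30×20 matrix has rank 20, and its Smith normal form has invariant factors (1,1,1,1,1,1,1,1,1,1,1,1,1,1,1,1,1,1,1,2).

Computing H_k = (kernel of ∂_k) / (image of ∂_{k+1}):

  H_0: rank C_0 − rank ∂_1 = 10 − 9 = 1, and the invariant factors of ∂_1 are all 1, so H_0 ≅ Z.
  H_1: rank ker ∂_1 − rank ∂_2 = (30 − 9) − 20 = 1, and ∂_2 has invariant factor 2 > 1, so H_1 ≅ Z ⊕ Z/2.
  H_2: rank ker ∂_2 − rank ∂_3 = (20 − 20) − 0 = 0, and there is no ∂_3, so H_2 ≅ 0.

(K is a triangulation of the Klein bottle.)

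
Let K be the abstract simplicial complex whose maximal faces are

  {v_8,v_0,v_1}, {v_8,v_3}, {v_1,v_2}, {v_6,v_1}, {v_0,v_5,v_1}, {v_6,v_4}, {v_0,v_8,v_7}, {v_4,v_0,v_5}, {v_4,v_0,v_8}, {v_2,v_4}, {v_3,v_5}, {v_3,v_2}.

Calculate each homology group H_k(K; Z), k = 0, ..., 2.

H_0 = Z,  H_1 = Z^4,  H_2 = 0.

Order the vertices as v_0 < v_1 < v_2 < v_3 < v_4 < v_5 < v_6 < v_7 < v_8. Listing each simplex with vertices in this order, K has dimension 2 with simplices:

  0-simplices (9): [v_0], [v_1], [v_2], [v_3], [v_4], [v_5], [v_6], [v_7], [v_8]
  1-simplices (17): (17 of them)
  2-simplices (5): [v_0,v_1,v_5], [v_0,v_1,v_8], [v_0,v_4,v_5], [v_0,v_4,v_8], [v_0,v_7,v_8]

giving chain groups C_0 ≅ Z^9, C_1 ≅ Z^17, C_2 ≅ Z^5.

The boundary map ∂_1: C_1 → C_0 maps an edge to its endpoints' difference, ∂[p,q] = q − p.
This gives a 9×17 integer matrix of rank 8; reducing to Smith normal form yields diagonal entries (1,1,1,1,1,1,1,1).

The boundary map ∂_2: C_2 → C_1 sends each 2-simplex [p,q,r] to [q,r] − [p,r] + [p,q]. For instance
  ∂[v_0,v_1,v_8] = [v_1,v_8] − [v_0,v_8] + [v_0,v_1],
  ∂[v_0,v_7,v_8] = [v_7,v_8] − [v_0,v_8] + [v_0,v_7].
The 17×5 boundary matrix has rank 5 and Smith normal form diag(1,1,1,1,1).

Computing H_k = (kernel of ∂_k) / (image of ∂_{k+1}):

  H_0: rank C_0 − rank ∂_1 = 9 − 8 = 1, and the invariant factors of ∂_1 are all 1, so H_0 ≅ Z.
  H_1: rank ker ∂_1 − rank ∂_2 = (17 − 8) − 5 = 4, and the invariant factors of ∂_2 are all 1, so H_1 ≅ Z^4.
  H_2: rank ker ∂_2 − rank ∂_3 = (5 − 5) − 0 = 0, and there is no ∂_3, so H_2 ≅ 0.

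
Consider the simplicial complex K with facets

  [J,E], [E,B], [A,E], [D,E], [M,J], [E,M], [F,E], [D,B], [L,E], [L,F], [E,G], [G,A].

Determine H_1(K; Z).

H_1 = Z^4.

We work with the vertex ordering A < B < D < E < F < G < J < L < M. The simplices of K, each written with vertices in increasing order, are:

  0-simplices (9): A, B, D, E, F, G, J, L, M
  1-simplices (12): AE, AG, BD, BE, DE, EF, EG, EJ, EL, EM, FL, JM

so the chain groups are C_0 ≅ Z^9, C_1 ≅ Z^12.

The boundary map ∂_1: C_1 → C_0 maps an edge to its endpoints' difference, ∂[p,q] = q − p.
This gives a 9×12 integer matrix of rank 8; reducing to Smith normal form yields diagonal entries (1,1,1,1,1,1,1,1).

Computing H_k = (kernel of ∂_k) / (image of ∂_{k+1}):

  H_1: rank ker ∂_1 − rank ∂_2 = (12 − 8) − 0 = 4, and there is no ∂_2, so H_1 = Z^4.

(K is a triangulation of a wedge of 4 circles.)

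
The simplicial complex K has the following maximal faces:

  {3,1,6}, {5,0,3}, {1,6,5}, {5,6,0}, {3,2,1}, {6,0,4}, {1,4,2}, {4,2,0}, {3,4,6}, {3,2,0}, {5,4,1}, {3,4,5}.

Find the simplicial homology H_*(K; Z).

Fix the vertex order 0 < 1 < 2 < 3 < 4 < 5 < 6 and write every simplex with vertices in increasing order. Then dim K = 2 and the simplices of K are:

  0-simplices (7): [0], [1], [2], [3], [4], [5], [6]
  1-simplices (18): [0,2], [0,3], [0,4], [0,5], [0,6], [1,2], [1,3], [1,4], [1,5], [1,6], [2,3], [2,4], [3,4], [3,5], [3,6], [4,5], [4,6], [5,6]
  2-simplices (12): [0,2,3], [0,2,4], [0,3,5], [0,4,6], [0,5,6], [1,2,3], [1,2,4], [1,3,6], [1,4,5], [1,5,6], [3,4,5], [3,4,6]

so the chain groups are C_0 ≅ Z^7, C_1 ≅ Z^18, C_2 ≅ Z^12.

∂_1: C_1 → C_0 maps an edge to its endpoints' difference, ∂[p,q] = q − p.
This gives a 7×18 integer matrix of rank 6; reducing to Smith normal form yields diagonal entries (1,1,1,1,1,1).

Boundary ∂_2: C_2 → C_1 maps a triangle to the signed sum of its edges. For instance
  ∂[0,4,6] = [4,6] − [0,6] + [0,4],
  ∂[1,2,3] = [2,3] − [1,3] + [1,2].
The resulting 18×12 matrix has rank 12, and its Smith normal form has invariant factors (1,1,1,1,1,1,1,1,1,1,1,2).

Reading off H_k = ker ∂_k / im ∂_{k+1}:

  H_0: rank C_0 − rank ∂_1 = 7 − 6 = 1, and the invariant factors of ∂_1 are all 1, so H_0 ≅ Z.
  H_1: rank ker ∂_1 − rank ∂_2 = (18 − 6) − 12 = 0, and ∂_2 has invariant factor 2 > 1, so H_1 ≅ Z/2.
  H_2: rank ker ∂_2 − rank ∂_3 = (12 − 12) − 0 = 0, and there is no ∂_3, so H_2 ≅ 0.

(K is a triangulation of the real projective plane RP^2.)

H_0 ≅ Z,  H_1 ≅ Z/2,  H_2 = 0.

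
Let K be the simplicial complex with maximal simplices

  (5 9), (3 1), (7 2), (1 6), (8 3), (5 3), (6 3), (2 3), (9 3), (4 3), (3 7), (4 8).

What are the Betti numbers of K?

b_0 = 1, b_1 = 4.

Fix the vertex order 1 < 2 < 3 < 4 < 5 < 6 < 7 < 8 < 9 and write every simplex with vertices in increasing order. Then dim K = 1 and the simplices of K are:

  0-simplices (9): [1], [2], [3], [4], [5], [6], [7], [8], [9]
  1-simplices (12): [1,3], [1,6], [2,3], [2,7], [3,4], [3,5], [3,6], [3,7], [3,8], [3,9], [4,8], [5,9]

so the chain groups are C_0 ≅ Z^9, C_1 ≅ Z^12.

Boundary ∂_1: C_1 → C_0 maps an edge to its endpoints' difference, ∂[p,q] = q − p.
As a 9×12 matrix over Z this has rank 8, with invariant factors (1,1,1,1,1,1,1,1).

Computing H_k = (kernel of ∂_k) / (image of ∂_{k+1}):

  H_0: rank C_0 − rank ∂_1 = 9 − 8 = 1, and the invariant factors of ∂_1 are all 1, so H_0 ≅ Z.
  H_1: rank ker ∂_1 − rank ∂_2 = (12 − 8) − 0 = 4, and there is no ∂_2, so H_1 ≅ Z^4.

Hence the Betti numbers are b_0 = 1, b_1 = 4.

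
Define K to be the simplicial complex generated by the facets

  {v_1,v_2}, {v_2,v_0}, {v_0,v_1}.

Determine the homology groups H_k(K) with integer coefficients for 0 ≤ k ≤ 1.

H_0 ≅ Z,  H_1 ≅ Z.

K has 3 vertices, 3 edges.
rank ∂_0 = 0, rank ∂_1 = 2 ⇒ b_0 = 3 − 0 − 2 = 1; all invariant factors of ∂_1 are 1 so no torsion. So H_0 ≅ Z.
rank ∂_1 = 2, rank ∂_2 = 0 ⇒ b_1 = 3 − 2 − 0 = 1. So H_1 ≅ Z.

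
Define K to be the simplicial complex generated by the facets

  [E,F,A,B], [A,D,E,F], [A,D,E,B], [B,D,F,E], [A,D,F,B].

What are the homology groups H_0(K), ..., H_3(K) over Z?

Fix the vertex order A < B < D < E < F and write every simplex with vertices in increasing order. Then dim K = 3 and the simplices of K are:

  0-simplices (5): A, B, D, E, F
  1-simplices (10): AB, AD, AE, AF, BD, BE, BF, DE, DF, EF
  2-simplices (10): ABD, ABE, ABF, ADE, ADF, AEF, BDE, BDF, BEF, DEF
  3-simplices (5): ABDE, ABDF, ABEF, ADEF, BDEF

so the chain groups are C_0 ≅ Z^5, C_1 ≅ Z^10, C_2 ≅ Z^10, C_3 ≅ Z^5.

The boundary map ∂_1: C_1 → C_0 maps an edge to its endpoints' difference, ∂[p,q] = q − p.
As a 5×10 matrix over Z this has rank 4, with invariant factors (1,1,1,1).

∂_2: C_2 → C_1 acts by ∂[p,q,r] = [q,r] − [p,r] + [p,q]. For instance
  ∂ADE = DE − AE + AD,
  ∂ADF = DF − AF + AD.
As a 10×10 matrix over Z this has rank 6, with invariant factors (1,1,1,1,1,1).

∂_3: C_3 → C_2 sends each 3-simplex σ to the alternating sum Σ_i (−1)^i (σ with its i-th vertex removed). For instance
  ∂ADEF = DEF − AEF + ADF − ADE,
  ∂BDEF = DEF − BEF + BDF − BDE.
The resulting 10×5 matrix has rank 4, and its Smith normal form has invariant factors (1,1,1,1).

Now H_k = ker ∂_k / im ∂_{k+1}, so:

  H_0: rank C_0 − rank ∂_1 = 5 − 4 = 1, and the invariant factors of ∂_1 are all 1, so H_0 ≅ Z.
  H_1: rank ker ∂_1 − rank ∂_2 = (10 − 4) − 6 = 0, and the invariant factors of ∂_2 are all 1, so H_1 ≅ 0.
  H_2: rank ker ∂_2 − rank ∂_3 = (10 − 6) − 4 = 0, and the invariant factors of ∂_3 are all 1, so H_2 ≅ 0.
  H_3: rank ker ∂_3 − rank ∂_4 = (5 − 4) − 0 = 1, and there is no ∂_4, so H_3 ≅ Z.

As a check, the Euler characteristic is 5 − 10 + 10 − 5 = 0, which agrees with 1 − 0 + 0 − 1 = 0.

H_0 = Z,  H_1 = 0,  H_2 = 0,  H_3 = Z.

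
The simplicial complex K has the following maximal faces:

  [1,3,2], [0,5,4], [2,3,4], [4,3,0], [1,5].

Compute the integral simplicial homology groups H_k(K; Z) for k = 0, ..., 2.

K has 6 vertices, 10 edges, 4 triangles.
rank ∂_0 = 0, rank ∂_1 = 5 ⇒ b_0 = 6 − 0 − 5 = 1; all invariant factors of ∂_1 are 1 so no torsion. So H_0 ≅ Z.
rank ∂_1 = 5, rank ∂_2 = 4 ⇒ b_1 = 10 − 5 − 4 = 1; all invariant factors of ∂_2 are 1 so no torsion. So H_1 ≅ Z.
rank ∂_2 = 4, rank ∂_3 = 0 ⇒ b_2 = 4 − 4 − 0 = 0. So H_2 ≅ 0.

H_0 ≅ Z,  H_1 ≅ Z,  H_2 = 0.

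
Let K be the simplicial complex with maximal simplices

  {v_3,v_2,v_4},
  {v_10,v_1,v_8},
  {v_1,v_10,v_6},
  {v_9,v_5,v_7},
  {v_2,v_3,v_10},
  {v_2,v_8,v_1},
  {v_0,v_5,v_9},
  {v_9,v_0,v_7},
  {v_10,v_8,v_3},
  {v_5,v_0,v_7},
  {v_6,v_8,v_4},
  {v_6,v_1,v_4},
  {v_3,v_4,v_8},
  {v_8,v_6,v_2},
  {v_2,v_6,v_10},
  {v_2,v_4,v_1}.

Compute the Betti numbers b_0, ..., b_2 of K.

We work with the vertex ordering v_0 < v_1 < v_2 < v_3 < v_4 < v_5 < v_6 < v_7 < v_8 < v_9 < v_10. The simplices of K, each written with vertices in increasing order, are:

  0-simplices (11): [v_0], [v_1], [v_2], [v_3], [v_4], [v_5], [v_6], [v_7], [v_8], [v_9], [v_10]
  1-simplices (24): (24 of them)
  2-simplices (16): (16 of them)

giving chain groups C_0 ≅ Z^11, C_1 ≅ Z^24, C_2 ≅ Z^16.

∂_1: C_1 → C_0 is given by ∂[p,q] = [q] − [p]. For instance
  ∂[v_3,v_8] = [v_8] − [v_3].
The 11×24 boundary matrix has rank 9 and Smith normal form diag(1,1,1,1,1,1,1,1,1).

∂_2: C_2 → C_1 sends each 2-simplex [p,q,r] to [q,r] − [p,r] + [p,q]. For instance
  ∂[v_0,v_5,v_9] = [v_5,v_9] − [v_0,v_9] + [v_0,v_5],
  ∂[v_2,v_3,v_4] = [v_3,v_4] − [v_2,v_4] + [v_2,v_3].
The 24×16 boundary matrix has rank 15 and Smith normal form diag(1,1,1,1,1,1,1,1,1,1,1,1,1,1,2).

Now H_k = ker ∂_k / im ∂_{k+1}, so:

  H_0: rank C_0 − rank ∂_1 = 11 − 9 = 2, and the invariant factors of ∂_1 are all 1, so H_0 = Z^2.
  H_1: rank ker ∂_1 − rank ∂_2 = (24 − 9) − 15 = 0, and ∂_2 has invariant factor 2 > 1, so H_1 = Z/2.
  H_2: rank ker ∂_2 − rank ∂_3 = (16 − 15) − 0 = 1, and there is no ∂_3, so H_2 = Z.

(K is a triangulation of the disjoint union of the real projective plane RP^2 and the 2-sphere S^2.)

Hence the Betti numbers are b_0 = 2, b_1 = 0, b_2 = 1.

b_0 = 2, b_1 = 0, b_2 = 1.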